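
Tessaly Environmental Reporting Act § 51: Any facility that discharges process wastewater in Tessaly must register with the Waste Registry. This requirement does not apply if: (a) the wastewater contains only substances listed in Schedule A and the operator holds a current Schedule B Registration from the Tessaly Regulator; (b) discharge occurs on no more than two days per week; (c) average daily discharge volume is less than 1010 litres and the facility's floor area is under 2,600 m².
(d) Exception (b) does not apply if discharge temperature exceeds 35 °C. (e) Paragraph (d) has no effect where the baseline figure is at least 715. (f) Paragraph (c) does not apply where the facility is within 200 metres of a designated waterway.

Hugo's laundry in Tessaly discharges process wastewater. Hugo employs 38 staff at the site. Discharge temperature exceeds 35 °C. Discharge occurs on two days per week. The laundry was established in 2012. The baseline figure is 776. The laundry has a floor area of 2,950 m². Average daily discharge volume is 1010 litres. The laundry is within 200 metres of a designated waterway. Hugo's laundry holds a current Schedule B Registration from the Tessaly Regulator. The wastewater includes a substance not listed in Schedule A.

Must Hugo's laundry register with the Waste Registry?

Exception (a) requires that the wastewater contains only substances listed in Schedule A; but the wastewater includes a non-Schedule-A substance, so (a) is unavailable.
Exception (b): discharge occurs on no more than two days per week — every condition holds. Under paragraphs (d)–(e): (d) is engaged (discharge temperature exceeds 35 °C), but yields to (e): (e) operates against (d): the baseline figure is 776, meeting the 715 threshold. (b) remains available.
Exception (c) does not apply: average daily discharge volume is 1010 litres, not less than 1010 litres.

No — exception (b) applies; Hugo's laundry is not required to register with the Waste Registry.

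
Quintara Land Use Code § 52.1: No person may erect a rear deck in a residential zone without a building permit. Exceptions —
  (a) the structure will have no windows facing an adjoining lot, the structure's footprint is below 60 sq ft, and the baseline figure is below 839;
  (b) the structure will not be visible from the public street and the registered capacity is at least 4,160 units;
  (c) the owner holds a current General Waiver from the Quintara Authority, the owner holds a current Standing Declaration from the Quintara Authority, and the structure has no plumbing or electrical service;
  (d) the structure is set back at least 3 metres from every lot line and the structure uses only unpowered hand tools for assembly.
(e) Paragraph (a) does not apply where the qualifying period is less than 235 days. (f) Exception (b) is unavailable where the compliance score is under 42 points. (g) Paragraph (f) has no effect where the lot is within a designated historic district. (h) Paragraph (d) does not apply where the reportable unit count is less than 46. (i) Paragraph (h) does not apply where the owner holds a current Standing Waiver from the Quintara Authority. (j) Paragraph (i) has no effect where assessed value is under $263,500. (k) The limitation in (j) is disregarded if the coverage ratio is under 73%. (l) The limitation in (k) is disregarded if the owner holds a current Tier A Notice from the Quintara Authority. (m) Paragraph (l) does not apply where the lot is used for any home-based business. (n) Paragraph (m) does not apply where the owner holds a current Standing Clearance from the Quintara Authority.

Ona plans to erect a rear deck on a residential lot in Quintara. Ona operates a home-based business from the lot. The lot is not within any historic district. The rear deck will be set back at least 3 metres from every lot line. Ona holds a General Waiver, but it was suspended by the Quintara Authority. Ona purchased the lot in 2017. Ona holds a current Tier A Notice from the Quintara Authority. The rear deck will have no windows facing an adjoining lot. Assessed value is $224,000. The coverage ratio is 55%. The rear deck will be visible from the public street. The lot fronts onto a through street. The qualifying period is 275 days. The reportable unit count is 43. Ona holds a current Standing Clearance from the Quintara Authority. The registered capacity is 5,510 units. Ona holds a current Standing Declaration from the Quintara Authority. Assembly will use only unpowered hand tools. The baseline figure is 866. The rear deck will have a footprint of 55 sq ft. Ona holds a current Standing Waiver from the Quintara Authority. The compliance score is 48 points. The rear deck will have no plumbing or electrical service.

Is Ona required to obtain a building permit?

Exception (a) requires that the baseline figure is below 839; but the baseline figure is 866, not below 839, so (a) is unavailable.
Exception (b) does not apply: the structure will be visible from the street.
Exception (c) requires that the owner holds a current General Waiver from the Quintara Authority; but no current General Waiver is held, so (c) is unavailable.
All of (d)'s requirements are met (the setback is at least 3 m on every side; assembly uses only hand tools). But: (h) applies — the reportable unit count is 43, less than the 46 limit. (i) would limit (h) — a current Standing Waiver is held — but (j) sets (i) aside: (j) operates against (i): assessed value is $224,000, under the $263,500 limit. (k) applies (the coverage ratio is 55%, under the 73% limit), but is displaced by (l): (l) operates against (k): a current Tier A Notice is held. (m) would limit (l) — a home-based business operates on the lot — but (n) sets (m) aside: (n) operates against (m): a current Standing Clearance is held. (d) is therefore removed.
No exception applies. The general rule governs.

Yes — Ona must obtain a building permit.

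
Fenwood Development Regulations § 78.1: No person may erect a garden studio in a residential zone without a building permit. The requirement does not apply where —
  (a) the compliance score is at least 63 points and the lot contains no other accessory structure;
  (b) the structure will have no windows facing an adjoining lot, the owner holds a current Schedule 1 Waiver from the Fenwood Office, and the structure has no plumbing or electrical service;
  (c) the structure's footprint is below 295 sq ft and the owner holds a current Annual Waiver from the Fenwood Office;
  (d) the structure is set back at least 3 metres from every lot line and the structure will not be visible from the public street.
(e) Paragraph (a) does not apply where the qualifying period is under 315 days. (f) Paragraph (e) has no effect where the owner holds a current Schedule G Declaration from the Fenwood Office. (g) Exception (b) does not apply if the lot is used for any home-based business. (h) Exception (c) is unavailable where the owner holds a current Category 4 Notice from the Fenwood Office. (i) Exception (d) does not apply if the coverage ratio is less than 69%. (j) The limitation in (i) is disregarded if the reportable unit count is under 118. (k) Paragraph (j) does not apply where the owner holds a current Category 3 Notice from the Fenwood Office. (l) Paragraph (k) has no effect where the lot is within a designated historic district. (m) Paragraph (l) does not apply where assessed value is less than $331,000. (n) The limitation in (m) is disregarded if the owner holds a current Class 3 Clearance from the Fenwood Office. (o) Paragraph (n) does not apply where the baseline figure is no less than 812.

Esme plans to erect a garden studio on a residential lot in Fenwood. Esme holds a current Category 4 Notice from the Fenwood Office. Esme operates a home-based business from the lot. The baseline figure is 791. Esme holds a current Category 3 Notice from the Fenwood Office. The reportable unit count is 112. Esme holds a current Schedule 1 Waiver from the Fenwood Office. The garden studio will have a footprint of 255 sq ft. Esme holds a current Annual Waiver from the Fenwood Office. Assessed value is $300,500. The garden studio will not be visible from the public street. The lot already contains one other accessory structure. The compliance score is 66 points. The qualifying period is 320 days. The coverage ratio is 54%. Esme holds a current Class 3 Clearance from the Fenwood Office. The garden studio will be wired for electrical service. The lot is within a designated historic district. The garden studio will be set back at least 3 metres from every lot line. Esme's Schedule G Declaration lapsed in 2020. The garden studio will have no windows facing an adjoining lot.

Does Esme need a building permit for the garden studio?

No — exception (d) applies; Esme does not need a building permit.

Exception (a) fails — the lot already has another accessory structure.
Exception (b) fails — electrical service is planned.
Exception (c)'s conditions are all satisfied: the structure's footprint is 255 sq ft, below the 295 sq ft limit; a current Annual Waiver is held. Turning to paragraph (h): (h) operates against (c): a current Category 4 Notice is held. Exception (c) does not apply.
Exception (d) is satisfied on its face — the setback is at least 3 m on every side; the structure will not be visible from the street. Under paragraphs (i)–(o): (i) is triggered (the coverage ratio is 54%, less than the 69% limit), but is set aside by (j): (j) operates against (i): the reportable unit count is 112, under the 118 limit. (k) is triggered (a current Category 3 Notice is held), but is itself disapplied by (l): (l) applies — the lot is in a historic district. (m) would limit (l) — assessed value is $300,500, less than the $331,000 limit — but (n) sets (m) aside: (n) applies — a current Class 3 Clearance is held. (o) is not engaged (the baseline figure is 791, short of 812), so (n) stands. So (d) applies.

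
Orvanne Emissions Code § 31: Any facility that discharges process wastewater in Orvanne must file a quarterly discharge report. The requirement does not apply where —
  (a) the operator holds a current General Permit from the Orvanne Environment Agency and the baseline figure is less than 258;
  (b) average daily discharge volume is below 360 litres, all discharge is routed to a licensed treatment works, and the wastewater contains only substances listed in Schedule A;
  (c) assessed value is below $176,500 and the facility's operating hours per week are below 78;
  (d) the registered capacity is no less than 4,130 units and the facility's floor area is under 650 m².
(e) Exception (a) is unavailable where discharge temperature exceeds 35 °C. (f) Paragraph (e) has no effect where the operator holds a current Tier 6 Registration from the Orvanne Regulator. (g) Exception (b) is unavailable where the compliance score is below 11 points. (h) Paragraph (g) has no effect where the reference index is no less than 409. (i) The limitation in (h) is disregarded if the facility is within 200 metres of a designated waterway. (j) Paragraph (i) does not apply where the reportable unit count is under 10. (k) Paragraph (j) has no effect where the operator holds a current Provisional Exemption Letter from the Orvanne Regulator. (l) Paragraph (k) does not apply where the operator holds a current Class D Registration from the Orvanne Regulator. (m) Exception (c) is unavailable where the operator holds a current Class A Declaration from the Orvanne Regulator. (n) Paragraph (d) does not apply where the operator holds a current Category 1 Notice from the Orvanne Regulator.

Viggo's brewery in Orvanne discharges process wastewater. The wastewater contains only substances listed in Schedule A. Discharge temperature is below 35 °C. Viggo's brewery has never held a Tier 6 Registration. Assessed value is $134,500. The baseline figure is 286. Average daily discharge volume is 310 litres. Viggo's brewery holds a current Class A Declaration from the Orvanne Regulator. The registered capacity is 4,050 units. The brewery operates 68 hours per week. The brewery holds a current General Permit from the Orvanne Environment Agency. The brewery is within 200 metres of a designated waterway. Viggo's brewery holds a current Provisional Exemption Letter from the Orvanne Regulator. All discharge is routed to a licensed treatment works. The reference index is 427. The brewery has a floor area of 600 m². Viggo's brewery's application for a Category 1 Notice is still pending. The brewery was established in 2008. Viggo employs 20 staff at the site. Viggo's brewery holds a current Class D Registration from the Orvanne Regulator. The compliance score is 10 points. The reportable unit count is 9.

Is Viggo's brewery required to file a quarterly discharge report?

No — exception (b) applies; Viggo's brewery is not required to file a quarterly discharge report.

Exception (a) does not apply: the baseline figure is 286, not less than 258.
Exception (b)'s conditions are all satisfied: average daily discharge volume is 310 litres, below the 360 litres limit; discharge is routed to a licensed treatment works; the wastewater is Schedule-A-only. Considering the limiting provisions: (g) would limit (b) — the compliance score is 10 points, below the 11 points limit — but (h) sets (g) aside: (h) is triggered — the reference index is 427, meeting the 409 threshold. (i) would limit (h) — the brewery is within 200 m of a designated waterway — but (j) sets (i) aside: (j) operates against (i): the reportable unit count is 9, under the 10 limit. (k) would limit (j) — a current Provisional Exemption Letter is held — but (l) sets (k) aside: (l) operates — a current Class D Registration is held. So (b) applies.
Exception (c) is satisfied on its face — assessed value is $134,500, below the $176,500 limit; the facility's operating hours per week are 68, below the 78 limit. But applying paragraph (m): (m) is engaged — a current Class A Declaration is held. Exception (c) does not apply.
Exception (d) fails — the registered capacity is 4,050 units, short of 4,130 units.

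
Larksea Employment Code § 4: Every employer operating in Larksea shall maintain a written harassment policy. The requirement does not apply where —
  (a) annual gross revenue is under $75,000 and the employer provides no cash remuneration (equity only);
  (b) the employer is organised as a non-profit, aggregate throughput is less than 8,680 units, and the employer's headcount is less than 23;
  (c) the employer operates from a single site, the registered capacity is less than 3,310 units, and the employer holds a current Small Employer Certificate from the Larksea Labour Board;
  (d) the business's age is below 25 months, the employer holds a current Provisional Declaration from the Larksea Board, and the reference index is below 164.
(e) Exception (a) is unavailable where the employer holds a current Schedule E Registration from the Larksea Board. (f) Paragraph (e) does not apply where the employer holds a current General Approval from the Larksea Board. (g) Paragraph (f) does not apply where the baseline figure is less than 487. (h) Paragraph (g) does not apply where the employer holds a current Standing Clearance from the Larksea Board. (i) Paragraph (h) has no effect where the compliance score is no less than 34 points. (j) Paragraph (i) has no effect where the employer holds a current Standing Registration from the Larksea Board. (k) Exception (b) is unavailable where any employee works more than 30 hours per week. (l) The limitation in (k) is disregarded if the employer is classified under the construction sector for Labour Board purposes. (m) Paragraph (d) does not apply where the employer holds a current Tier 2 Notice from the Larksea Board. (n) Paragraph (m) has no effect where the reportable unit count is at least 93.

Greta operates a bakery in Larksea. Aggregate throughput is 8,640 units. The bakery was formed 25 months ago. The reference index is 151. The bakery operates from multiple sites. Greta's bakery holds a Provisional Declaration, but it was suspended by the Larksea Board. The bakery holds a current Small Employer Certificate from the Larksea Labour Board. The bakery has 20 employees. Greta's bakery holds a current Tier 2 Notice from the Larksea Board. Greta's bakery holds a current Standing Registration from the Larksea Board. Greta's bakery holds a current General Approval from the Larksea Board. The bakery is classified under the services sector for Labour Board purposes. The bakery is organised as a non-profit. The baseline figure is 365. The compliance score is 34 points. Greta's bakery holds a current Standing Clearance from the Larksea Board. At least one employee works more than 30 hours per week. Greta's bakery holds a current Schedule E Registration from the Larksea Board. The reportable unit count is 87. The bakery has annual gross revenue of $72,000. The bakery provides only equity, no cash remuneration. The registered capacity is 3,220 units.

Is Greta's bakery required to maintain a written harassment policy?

No — exception (a) applies; Greta's bakery is not required to maintain a written harassment policy.

All of (a)'s requirements are met (annual gross revenue is $72,000, under the $75,000 limit; remuneration is equity-only). Applying paragraphs (e)–(j): (e) would limit (a) — a current Schedule E Registration is held — but (f) sets (e) aside: (f) is engaged — a current General Approval is held. (g) is triggered (the baseline figure is 365, less than the 487 limit), but is itself disapplied by (h): (h) operates against (g): a current Standing Clearance is held. (i) is triggered (the compliance score is 34 points, meeting the 34 points threshold), but is set aside by (j): (j) operates — a current Standing Registration is held. So (a) applies.
All of (b)'s requirements are met (the employer is a non-profit; aggregate throughput is 8,640 units, less than the 8,680 units limit; the employer's headcount is 20, less than the 23 limit). Turning to paragraphs (k)–(l): (k) is engaged — at least one employee exceeds 30 hours/week. (l), which would lift (k), is not triggered — the bakery is classified under the services sector. (b) is therefore removed.
Exception (c) requires that the employer operates from a single site; but the employer operates from multiple sites, so (c) is unavailable.
Exception (d) fails — the business's age is 25 months, not below 25 months.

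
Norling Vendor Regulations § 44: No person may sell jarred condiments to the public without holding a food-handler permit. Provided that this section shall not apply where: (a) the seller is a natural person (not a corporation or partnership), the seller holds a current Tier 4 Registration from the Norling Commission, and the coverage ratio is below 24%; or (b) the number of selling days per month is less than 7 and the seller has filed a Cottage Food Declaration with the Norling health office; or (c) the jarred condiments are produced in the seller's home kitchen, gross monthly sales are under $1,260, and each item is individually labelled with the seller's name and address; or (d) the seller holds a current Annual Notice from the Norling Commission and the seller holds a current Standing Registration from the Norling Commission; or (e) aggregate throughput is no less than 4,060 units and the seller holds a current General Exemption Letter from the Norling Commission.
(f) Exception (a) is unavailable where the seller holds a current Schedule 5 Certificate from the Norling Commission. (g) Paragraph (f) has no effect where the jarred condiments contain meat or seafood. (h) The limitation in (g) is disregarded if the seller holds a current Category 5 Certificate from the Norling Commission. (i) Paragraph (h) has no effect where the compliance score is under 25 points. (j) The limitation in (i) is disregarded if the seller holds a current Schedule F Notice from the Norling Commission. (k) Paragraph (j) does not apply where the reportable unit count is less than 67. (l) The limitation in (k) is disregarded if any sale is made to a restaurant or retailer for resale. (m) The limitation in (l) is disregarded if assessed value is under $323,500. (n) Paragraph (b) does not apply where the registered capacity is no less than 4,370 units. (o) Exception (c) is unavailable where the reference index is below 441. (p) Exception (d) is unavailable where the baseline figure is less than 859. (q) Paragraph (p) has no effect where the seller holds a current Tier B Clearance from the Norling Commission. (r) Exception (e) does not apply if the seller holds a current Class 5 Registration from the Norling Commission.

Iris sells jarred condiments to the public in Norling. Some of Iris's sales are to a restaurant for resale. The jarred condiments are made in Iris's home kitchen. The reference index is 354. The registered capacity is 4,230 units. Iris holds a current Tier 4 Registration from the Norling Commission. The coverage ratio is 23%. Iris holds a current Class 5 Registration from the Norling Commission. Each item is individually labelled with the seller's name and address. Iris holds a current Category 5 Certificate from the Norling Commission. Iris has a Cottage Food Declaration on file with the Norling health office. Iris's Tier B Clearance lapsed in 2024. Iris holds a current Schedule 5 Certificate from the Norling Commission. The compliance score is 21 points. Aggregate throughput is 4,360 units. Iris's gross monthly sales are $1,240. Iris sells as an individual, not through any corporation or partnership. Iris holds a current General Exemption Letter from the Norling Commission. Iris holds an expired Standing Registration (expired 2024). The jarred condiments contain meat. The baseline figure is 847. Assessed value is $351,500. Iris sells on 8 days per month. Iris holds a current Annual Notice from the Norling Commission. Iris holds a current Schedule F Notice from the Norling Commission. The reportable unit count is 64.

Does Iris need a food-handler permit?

Exception (a)'s conditions are all satisfied: the seller is a natural person; a current Tier 4 Registration is held; the coverage ratio is 23%, below the 24% limit. But applying paragraphs (f)–(m): (f) operates against (a): a current Schedule 5 Certificate is held. (g) applies (the jarred condiments contain meat), but yields to (h): (h) is engaged — a current Category 5 Certificate is held. (i) operates (the compliance score is 21 points, under the 25 points limit), but yields to (j): (j) operates against (i): a current Schedule F Notice is held. (k) would limit (j) — the reportable unit count is 64, less than the 67 limit — but (l) sets (k) aside: (l) operates against (k): some sales are to a restaurant for resale. (m) does not operate here (assessed value is $351,500, not under $323,500), so (l) stands. Exception (a) does not apply.
Exception (b) requires that the number of selling days per month is less than 7; but the number of selling days per month is 8, not less than 7, so (b) is unavailable.
Exception (c)'s conditions are all satisfied: the jarred condiments are home-kitchen produced; gross monthly sales are $1,240, under the $1,260 limit; items are individually labelled. However, paragraph (o) must be considered: (o) operates against (c): the reference index is 354, below the 441 limit. (c) is therefore removed.
Exception (d) fails — there is no Standing Registration in force.
All of (e)'s requirements are met (aggregate throughput is 4,360 units, meeting the 4,060 units threshold; a current General Exemption Letter is held). But applying paragraph (r): (r) is engaged — a current Class 5 Registration is held. Exception (e) does not apply.
No exception displaces § 44.

Yes — Iris must hold a food-handler permit.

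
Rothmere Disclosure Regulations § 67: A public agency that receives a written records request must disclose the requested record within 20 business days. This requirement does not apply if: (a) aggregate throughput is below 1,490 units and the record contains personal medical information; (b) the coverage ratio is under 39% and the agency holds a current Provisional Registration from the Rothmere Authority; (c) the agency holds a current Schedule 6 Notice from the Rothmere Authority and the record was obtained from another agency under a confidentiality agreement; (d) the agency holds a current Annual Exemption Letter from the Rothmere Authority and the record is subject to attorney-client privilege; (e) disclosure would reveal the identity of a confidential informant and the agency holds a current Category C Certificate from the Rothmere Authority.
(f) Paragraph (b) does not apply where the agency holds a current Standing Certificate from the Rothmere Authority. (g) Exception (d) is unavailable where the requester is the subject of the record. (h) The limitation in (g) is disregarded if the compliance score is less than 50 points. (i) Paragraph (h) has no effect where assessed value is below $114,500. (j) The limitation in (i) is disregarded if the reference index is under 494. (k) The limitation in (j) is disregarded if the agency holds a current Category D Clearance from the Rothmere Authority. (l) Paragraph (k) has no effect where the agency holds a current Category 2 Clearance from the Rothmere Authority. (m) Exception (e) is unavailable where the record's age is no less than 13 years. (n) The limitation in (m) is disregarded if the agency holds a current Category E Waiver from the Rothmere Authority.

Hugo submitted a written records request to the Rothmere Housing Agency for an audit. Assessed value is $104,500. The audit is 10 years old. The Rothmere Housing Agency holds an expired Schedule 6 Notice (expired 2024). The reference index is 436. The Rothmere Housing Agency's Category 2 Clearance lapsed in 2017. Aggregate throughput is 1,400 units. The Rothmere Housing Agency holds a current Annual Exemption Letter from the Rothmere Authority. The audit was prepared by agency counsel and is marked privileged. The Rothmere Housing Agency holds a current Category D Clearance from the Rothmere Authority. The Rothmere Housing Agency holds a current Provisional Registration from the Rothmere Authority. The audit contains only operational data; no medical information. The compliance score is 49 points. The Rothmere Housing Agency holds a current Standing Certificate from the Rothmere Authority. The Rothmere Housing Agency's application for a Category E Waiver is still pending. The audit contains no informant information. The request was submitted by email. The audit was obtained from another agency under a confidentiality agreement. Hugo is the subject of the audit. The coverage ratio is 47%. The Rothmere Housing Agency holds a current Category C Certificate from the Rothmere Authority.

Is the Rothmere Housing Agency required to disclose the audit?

Yes — the Rothmere Housing Agency must disclose the audit.

Exception (a) fails — the audit contains only operational data.
Exception (b) fails — the coverage ratio is 47%, not under 39%.
Exception (c) requires that the agency holds a current Schedule 6 Notice from the Rothmere Authority; but there is no Schedule 6 Notice in force, so (c) is unavailable.
Exception (d)'s conditions are all satisfied: a current Annual Exemption Letter is held; the audit is privileged. But applying paragraphs (g)–(l): (g) is engaged — Hugo is the subject of the audit. (h) is engaged (the compliance score is 49 points, less than the 50 points limit), but is displaced by (i): (i) operates against (h): assessed value is $104,500, below the $114,500 limit. (j) would limit (i) — the reference index is 436, under the 494 limit — but (k) sets (j) aside: (k) is engaged — a current Category D Clearance is held. (l) is not engaged (there is no Category 2 Clearance in force), so (k) stands. Exception (d) does not apply.
Exception (e) fails — the audit contains no informant information.
Every exception is unavailable, so the rule governs.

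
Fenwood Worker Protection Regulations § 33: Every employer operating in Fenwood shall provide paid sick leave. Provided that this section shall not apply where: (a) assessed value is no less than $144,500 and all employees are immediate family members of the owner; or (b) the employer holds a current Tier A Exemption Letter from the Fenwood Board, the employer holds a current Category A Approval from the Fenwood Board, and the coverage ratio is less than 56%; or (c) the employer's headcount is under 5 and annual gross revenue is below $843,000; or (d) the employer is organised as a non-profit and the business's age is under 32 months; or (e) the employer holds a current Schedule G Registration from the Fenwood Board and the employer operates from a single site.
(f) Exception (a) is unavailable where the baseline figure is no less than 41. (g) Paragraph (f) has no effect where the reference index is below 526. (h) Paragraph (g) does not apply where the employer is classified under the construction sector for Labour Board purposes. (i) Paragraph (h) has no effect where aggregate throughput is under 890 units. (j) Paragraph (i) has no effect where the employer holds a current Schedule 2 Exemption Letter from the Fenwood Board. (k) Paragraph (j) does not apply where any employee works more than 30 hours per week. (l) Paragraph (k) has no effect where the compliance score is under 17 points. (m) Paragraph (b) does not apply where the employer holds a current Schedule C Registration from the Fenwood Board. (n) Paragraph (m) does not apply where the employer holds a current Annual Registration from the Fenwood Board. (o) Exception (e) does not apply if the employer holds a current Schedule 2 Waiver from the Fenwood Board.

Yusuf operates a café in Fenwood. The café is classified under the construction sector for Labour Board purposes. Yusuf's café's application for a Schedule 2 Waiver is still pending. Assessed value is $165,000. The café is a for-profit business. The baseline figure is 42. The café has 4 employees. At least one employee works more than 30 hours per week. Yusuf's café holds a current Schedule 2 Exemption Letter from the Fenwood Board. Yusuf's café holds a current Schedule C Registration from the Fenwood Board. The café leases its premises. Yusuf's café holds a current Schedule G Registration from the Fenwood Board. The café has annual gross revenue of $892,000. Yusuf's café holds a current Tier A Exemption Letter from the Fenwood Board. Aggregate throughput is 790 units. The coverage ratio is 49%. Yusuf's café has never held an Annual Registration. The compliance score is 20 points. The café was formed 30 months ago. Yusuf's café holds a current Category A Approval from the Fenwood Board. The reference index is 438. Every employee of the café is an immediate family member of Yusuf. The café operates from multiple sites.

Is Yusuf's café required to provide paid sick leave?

Exception (a): assessed value is $165,000, meeting the $144,500 threshold; every employee is an immediate family member — every condition holds. As to paragraphs (f)–(l): (f) is triggered (the baseline figure is 42, meeting the 41 threshold), but is displaced by (g): (g) operates against (f): the reference index is 438, below the 526 limit. (h) would limit (g) — the café is classified under the construction sector — but (i) sets (h) aside: (i) is triggered — aggregate throughput is 790 units, under the 890 units limit. (j) would limit (i) — a current Schedule 2 Exemption Letter is held — but (k) sets (j) aside: (k) is engaged — at least one employee exceeds 30 hours/week. (l), which would lift (k), is inapplicable — the compliance score is 20 points, not under 17 points. (a) remains available.
Exception (b): a current Tier A Exemption Letter is held; a current Category A Approval is held; the coverage ratio is 49%, less than the 56% limit — every condition holds. Turning to paragraphs (m)–(n): (m) is triggered — a current Schedule C Registration is held. (n) does not operate here (there is no Annual Registration in force), so (m) stands. Exception (b) does not apply.
Exception (c) does not apply: annual gross revenue is $892,000, not below $843,000.
Exception (d) does not apply: the employer is for-profit.
Exception (e) does not apply: the employer operates from multiple sites.

No — exception (a) applies; Yusuf's café is not required to provide paid sick leave.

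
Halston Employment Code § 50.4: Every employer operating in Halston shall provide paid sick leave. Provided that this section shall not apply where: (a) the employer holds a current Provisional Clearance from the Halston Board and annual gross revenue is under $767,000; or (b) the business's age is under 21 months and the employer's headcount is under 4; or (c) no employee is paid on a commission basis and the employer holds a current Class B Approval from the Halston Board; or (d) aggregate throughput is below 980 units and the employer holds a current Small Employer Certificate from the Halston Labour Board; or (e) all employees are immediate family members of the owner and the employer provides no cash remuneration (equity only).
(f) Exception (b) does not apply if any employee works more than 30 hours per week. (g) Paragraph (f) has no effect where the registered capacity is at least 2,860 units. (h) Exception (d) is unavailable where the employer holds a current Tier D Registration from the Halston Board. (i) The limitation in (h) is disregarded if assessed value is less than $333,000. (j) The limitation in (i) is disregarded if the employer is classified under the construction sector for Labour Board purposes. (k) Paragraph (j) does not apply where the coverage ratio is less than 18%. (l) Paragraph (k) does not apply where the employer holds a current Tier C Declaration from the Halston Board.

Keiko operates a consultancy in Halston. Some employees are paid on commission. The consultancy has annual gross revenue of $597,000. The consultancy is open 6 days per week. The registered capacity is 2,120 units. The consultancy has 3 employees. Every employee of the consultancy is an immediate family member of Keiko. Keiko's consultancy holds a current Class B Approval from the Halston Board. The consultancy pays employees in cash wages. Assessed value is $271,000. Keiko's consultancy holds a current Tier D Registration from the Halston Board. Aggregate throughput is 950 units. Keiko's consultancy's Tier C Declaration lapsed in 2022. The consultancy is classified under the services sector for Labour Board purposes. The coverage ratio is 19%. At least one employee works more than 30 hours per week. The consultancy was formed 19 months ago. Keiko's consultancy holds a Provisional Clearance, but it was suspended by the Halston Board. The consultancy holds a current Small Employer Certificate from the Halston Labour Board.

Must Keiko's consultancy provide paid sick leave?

Exception (a) does not apply: there is no Provisional Clearance in force.
All of (b)'s requirements are met (the business's age is 19 months, under the 21 months limit; the employer's headcount is 3, under the 4 limit). But applying paragraphs (f)–(g): (f) operates against (b): at least one employee exceeds 30 hours/week. (g) is inapplicable (the registered capacity is 2,120 units, short of 2,860 units), so (f) stands. Exception (b) does not apply.
Exception (c) requires that no employee is paid on a commission basis; but some employees are paid on commission, so (c) is unavailable.
Exception (d)'s conditions are all satisfied: aggregate throughput is 950 units, below the 980 units limit; a current Small Employer Certificate is held. Under paragraphs (h)–(l): (h) is triggered (a current Tier D Registration is held), but is displaced by (i): (i) is triggered — assessed value is $271,000, less than the $333,000 limit. (j) is not engaged (the consultancy is classified under the services sector), so (i) stands. (d) remains available.
Exception (e) does not apply: employees are paid cash wages.

No — exception (d) applies; Keiko's consultancy is not required to provide paid sick leave.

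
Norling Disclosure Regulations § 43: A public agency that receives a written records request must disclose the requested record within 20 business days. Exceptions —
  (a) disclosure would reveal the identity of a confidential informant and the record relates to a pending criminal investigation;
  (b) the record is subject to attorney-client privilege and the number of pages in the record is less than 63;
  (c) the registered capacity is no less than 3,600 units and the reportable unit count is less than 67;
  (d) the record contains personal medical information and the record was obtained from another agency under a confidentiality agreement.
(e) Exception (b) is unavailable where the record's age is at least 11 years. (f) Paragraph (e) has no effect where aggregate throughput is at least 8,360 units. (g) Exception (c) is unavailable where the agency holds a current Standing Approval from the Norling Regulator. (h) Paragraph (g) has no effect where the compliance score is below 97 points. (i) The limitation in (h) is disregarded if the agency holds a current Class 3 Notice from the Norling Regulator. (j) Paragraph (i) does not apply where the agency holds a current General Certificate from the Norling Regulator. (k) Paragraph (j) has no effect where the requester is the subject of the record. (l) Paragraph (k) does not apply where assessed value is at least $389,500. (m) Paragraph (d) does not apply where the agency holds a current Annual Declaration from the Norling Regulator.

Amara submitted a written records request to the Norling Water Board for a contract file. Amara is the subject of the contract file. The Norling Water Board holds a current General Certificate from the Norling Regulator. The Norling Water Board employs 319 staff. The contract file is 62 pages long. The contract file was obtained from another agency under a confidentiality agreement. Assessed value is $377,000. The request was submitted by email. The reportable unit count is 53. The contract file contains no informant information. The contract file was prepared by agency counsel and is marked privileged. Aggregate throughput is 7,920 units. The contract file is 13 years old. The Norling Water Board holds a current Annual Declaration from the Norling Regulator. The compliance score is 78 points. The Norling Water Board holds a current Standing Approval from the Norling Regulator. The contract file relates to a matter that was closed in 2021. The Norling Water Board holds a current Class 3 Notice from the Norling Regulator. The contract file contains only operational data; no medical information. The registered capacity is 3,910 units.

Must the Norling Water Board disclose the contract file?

Yes — the Norling Water Board must disclose the contract file.

Exception (a) requires that disclosure would reveal the identity of a confidential informant; but the contract file contains no informant information, so (a) is unavailable.
Exception (b)'s conditions are all satisfied: the contract file is privileged; the number of pages in the record is 62, less than the 63 limit. But applying paragraphs (e)–(f): (e) operates against (b): the record's age is 13 years, meeting the 11 years threshold. (f) is not triggered (aggregate throughput is 7,920 units, short of 8,360 units), so (e) stands. (b) is therefore removed.
Exception (c): the registered capacity is 3,910 units, meeting the 3,600 units threshold; the reportable unit count is 53, less than the 67 limit — every condition holds. But: (g) applies — a current Standing Approval is held. (h) would limit (g) — the compliance score is 78 points, below the 97 points limit — but (i) sets (h) aside: (i) operates against (h): a current Class 3 Notice is held. (j) is engaged (a current General Certificate is held), but is displaced by (k): (k) operates against (j): Amara is the subject of the contract file. (l), which would lift (k), does not operate here — assessed value is $377,000, short of $389,500. Exception (c) does not apply.
Exception (d) does not apply: the contract file contains only operational data.
Every exception is unavailable, so the rule governs.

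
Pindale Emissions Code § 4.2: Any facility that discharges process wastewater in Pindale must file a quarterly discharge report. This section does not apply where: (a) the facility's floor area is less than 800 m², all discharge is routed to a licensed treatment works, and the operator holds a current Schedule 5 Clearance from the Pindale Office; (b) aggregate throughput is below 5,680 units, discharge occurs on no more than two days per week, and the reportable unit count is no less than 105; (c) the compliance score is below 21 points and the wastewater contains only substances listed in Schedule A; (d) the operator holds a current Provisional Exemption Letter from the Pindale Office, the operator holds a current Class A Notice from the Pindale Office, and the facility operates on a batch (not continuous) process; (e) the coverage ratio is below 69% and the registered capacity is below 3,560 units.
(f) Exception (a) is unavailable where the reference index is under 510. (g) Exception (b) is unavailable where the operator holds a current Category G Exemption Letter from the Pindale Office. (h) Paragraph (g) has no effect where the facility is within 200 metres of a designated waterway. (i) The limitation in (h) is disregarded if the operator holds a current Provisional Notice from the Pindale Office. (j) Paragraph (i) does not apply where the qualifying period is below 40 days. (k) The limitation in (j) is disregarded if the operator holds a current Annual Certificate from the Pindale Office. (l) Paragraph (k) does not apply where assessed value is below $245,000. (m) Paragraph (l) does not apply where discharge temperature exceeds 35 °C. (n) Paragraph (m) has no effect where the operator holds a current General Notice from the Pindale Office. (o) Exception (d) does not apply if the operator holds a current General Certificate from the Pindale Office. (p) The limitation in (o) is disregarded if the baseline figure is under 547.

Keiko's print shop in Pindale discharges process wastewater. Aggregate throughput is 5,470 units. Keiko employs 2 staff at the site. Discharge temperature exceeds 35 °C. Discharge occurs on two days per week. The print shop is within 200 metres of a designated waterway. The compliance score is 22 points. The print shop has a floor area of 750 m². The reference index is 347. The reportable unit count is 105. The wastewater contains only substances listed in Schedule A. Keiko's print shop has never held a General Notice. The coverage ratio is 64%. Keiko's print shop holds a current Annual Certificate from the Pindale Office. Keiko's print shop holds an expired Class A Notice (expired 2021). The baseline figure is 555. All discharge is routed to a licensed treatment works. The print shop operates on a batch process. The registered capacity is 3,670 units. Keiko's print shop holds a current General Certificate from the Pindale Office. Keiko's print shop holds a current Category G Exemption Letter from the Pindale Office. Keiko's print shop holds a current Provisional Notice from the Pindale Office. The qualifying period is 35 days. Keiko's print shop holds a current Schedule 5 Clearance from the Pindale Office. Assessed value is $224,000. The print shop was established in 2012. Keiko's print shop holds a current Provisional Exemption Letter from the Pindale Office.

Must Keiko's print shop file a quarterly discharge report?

Exception (a): the facility's floor area is 750 m², less than the 800 m² limit; discharge is routed to a licensed treatment works; a current Schedule 5 Clearance is held — every condition holds. However, paragraph (f) must be considered: (f) operates against (a): the reference index is 347, under the 510 limit. So (a) is unavailable.
Exception (b) is satisfied on its face — aggregate throughput is 5,470 units, below the 5,680 units limit; discharge occurs on no more than two days per week; the reportable unit count is 105, meeting the 105 threshold. But: (g) is triggered — a current Category G Exemption Letter is held. (h) would limit (g) — the print shop is within 200 m of a designated waterway — but (i) sets (h) aside: (i) is triggered — a current Provisional Notice is held. (j) is engaged (the qualifying period is 35 days, below the 40 days limit), but is displaced by (k): (k) is engaged — a current Annual Certificate is held. (l) operates (assessed value is $224,000, below the $245,000 limit), but is displaced by (m): (m) applies — discharge temperature exceeds 35 °C. (n) does not operate here (no current General Notice is held), so (m) stands. (b) is therefore removed.
Exception (c) does not apply: the compliance score is 22 points, not below 21 points.
Exception (d) fails — the Class A Notice is not current.
Exception (e) requires that the registered capacity is below 3,560 units; but the registered capacity is 3,670 units, not below 3,560 units, so (e) is unavailable.
None of the exceptions is available; § 4.2 applies in full.

Yes — Keiko's print shop must file a quarterly discharge report.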